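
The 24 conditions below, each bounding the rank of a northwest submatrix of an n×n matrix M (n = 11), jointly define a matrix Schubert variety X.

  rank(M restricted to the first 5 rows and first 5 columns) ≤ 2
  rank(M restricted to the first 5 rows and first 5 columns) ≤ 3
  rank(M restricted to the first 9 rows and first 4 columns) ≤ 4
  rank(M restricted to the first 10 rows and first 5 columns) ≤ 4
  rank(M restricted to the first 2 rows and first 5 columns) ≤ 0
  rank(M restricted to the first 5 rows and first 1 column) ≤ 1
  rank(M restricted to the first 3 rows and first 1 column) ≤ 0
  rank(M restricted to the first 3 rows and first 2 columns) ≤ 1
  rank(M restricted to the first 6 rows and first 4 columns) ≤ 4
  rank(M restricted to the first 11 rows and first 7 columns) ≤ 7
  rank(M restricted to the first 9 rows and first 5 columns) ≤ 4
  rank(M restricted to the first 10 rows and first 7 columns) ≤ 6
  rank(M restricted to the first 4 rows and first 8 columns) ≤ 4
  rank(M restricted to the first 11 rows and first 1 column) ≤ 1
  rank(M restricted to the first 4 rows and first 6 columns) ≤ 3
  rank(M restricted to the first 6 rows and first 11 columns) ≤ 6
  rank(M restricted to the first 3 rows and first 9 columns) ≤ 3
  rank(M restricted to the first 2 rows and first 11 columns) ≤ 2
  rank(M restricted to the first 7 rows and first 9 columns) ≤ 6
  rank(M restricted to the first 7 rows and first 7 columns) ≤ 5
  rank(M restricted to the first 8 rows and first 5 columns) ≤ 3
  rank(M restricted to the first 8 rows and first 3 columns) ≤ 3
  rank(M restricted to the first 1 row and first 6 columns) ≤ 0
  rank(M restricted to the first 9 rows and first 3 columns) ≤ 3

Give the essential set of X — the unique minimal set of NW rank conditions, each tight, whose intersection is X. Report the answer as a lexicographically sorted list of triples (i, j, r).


The tightest implied rank at each (i,j), from the 24 conditions:

  i=1: 0 0 0 0 0 0 1 1 1 1 1
  i=2: 0 0 0 0 0 1 2 2 2 2 2
  i=3: 0 1 1 1 1 2 3 3 3 3 3
  i=4: 1 2 2 2 2 3 4 4 4 4 4
  i=5: 1 2 2 2 2 3 4 5 5 5 5
  i=6: 1 2 3 3 3 4 5 6 6 6 6
  i=7: 1 2 3 3 3 4 5 6 6 7 7
  i=8: 1 2 3 3 3 4 5 6 7 8 8
  i=9: 1 2 3 4 4 5 6 7 8 9 9
  i=10: 1 2 3 4 4 5 6 7 8 9 10
  i=11: 1 2 3 4 5 6 7 8 9 10 11

reading off 1-entries of Δ²R: w = (7, 6, 2, 1, 8, 3, 10, 9, 4, 11, 5).

D(w) has 21 cells with 7 SE-corners; essential set:

[(1, 6, 0), (2, 5, 0), (3, 1, 0), (5, 5, 2), (7, 9, 6), (8, 5, 3), (10, 5, 4)]


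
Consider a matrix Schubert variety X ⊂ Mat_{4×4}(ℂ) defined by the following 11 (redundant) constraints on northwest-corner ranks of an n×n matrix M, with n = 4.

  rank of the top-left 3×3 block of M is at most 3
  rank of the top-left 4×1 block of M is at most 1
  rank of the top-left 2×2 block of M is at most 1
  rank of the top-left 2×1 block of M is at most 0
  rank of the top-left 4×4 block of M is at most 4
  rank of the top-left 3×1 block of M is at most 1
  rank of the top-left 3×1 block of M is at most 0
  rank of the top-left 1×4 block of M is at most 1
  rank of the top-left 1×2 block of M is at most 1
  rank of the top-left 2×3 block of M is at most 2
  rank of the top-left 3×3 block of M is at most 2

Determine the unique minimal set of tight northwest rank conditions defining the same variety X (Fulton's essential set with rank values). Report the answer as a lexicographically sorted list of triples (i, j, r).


Reconstructing r_w from the 11 given conditions:

  R[1]: 0, 1, 1, 1
  R[2]: 0, 1, 2, 2
  R[3]: 0, 1, 2, 3
  R[4]: 1, 2, 3, 4

second differences of R give the permutation w = (2, 3, 4, 1).

1 SE-corner of the 3-cell Rothe diagram gives Ess(w):

[(3, 1, 0)]


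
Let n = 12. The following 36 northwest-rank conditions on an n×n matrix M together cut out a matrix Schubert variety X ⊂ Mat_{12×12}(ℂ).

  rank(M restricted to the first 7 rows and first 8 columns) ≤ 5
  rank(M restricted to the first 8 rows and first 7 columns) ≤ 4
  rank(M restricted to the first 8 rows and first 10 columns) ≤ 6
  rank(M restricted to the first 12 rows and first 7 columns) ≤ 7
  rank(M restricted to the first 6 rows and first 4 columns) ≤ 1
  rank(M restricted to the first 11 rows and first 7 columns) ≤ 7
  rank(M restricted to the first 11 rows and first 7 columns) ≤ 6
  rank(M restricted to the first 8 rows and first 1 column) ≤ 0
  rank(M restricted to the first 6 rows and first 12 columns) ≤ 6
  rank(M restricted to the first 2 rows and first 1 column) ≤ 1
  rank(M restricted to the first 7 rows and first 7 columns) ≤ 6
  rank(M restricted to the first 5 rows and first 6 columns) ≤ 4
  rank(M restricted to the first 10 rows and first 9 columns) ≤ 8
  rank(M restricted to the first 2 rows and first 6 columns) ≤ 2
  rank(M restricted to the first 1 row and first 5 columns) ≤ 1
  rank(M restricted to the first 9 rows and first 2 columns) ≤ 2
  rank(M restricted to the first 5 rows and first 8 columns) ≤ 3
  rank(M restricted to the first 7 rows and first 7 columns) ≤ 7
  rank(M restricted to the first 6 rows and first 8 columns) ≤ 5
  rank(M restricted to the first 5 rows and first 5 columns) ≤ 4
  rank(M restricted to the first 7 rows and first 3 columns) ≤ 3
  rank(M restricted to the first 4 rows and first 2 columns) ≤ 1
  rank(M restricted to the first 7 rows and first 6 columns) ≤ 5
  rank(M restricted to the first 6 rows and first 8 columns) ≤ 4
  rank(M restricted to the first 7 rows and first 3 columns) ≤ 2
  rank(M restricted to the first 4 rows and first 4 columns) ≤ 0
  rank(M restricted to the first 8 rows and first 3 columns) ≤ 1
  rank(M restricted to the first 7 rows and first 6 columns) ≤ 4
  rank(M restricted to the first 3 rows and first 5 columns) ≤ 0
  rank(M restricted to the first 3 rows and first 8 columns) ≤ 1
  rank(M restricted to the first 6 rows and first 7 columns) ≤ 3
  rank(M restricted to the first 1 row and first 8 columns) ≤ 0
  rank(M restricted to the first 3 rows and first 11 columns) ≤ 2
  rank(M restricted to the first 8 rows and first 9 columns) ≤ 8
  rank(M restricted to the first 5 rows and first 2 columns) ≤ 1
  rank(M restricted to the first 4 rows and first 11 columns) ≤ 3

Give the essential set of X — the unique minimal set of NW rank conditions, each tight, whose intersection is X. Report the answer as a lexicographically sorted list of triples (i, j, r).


Propagating the 36 rank bounds to every northwest block:

  0 | 0 | 0 | 0 | 0 | 0 | 0 | 0 | 1 | 1 | 1 | 1
  0 | 0 | 0 | 0 | 0 | 1 | 1 | 1 | 2 | 2 | 2 | 2
  0 | 0 | 0 | 0 | 0 | 1 | 1 | 1 | 2 | 2 | 2 | 3
  0 | 0 | 0 | 0 | 1 | 2 | 2 | 2 | 3 | 3 | 3 | 4
  0 | 1 | 1 | 1 | 2 | 3 | 3 | 3 | 4 | 4 | 4 | 5
  0 | 1 | 1 | 1 | 2 | 3 | 3 | 4 | 5 | 5 | 5 | 6
  0 | 1 | 1 | 2 | 3 | 4 | 4 | 5 | 6 | 6 | 6 | 7
  0 | 1 | 1 | 2 | 3 | 4 | 4 | 5 | 6 | 6 | 7 | 8
  1 | 2 | 2 | 3 | 4 | 5 | 5 | 6 | 7 | 7 | 8 | 9
  1 | 2 | 3 | 4 | 5 | 6 | 6 | 7 | 8 | 8 | 9 | 10
  1 | 2 | 3 | 4 | 5 | 6 | 6 | 7 | 8 | 9 | 10 | 11
  1 | 2 | 3 | 4 | 5 | 6 | 7 | 8 | 9 | 10 | 11 | 12

reading off 1-entries of Δ²R: w = (9, 6, 12, 5, 2, 8, 4, 11, 1, 3, 10, 7).

ℓ(w)=38; the 12 essential cells (i,j,r):

[(1, 8, 0), (3, 5, 0), (3, 8, 1), (3, 11, 2), (4, 4, 0), (6, 4, 1), (6, 7, 3), (8, 1, 0), (8, 3, 1), (8, 7, 4), (8, 10, 6), (11, 7, 6)]


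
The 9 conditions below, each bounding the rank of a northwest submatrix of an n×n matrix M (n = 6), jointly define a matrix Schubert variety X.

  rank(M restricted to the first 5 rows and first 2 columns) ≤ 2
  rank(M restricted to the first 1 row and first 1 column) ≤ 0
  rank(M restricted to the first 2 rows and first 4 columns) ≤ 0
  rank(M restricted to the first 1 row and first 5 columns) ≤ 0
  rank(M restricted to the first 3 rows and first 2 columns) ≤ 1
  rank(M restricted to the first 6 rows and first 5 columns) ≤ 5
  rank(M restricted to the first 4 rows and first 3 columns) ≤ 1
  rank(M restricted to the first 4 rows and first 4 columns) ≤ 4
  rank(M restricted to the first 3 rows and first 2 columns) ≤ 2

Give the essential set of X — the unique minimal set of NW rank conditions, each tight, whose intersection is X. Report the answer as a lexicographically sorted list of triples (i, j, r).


Propagating the 9 rank bounds to every northwest block:

  row 1: 0 0 0 0 0 1
  row 2: 0 0 0 0 1 2
  row 3: 1 1 1 1 2 3
  row 4: 1 1 1 2 3 4
  row 5: 1 2 2 3 4 5
  row 6: 1 2 3 4 5 6

giving w = (6, 5, 1, 4, 2, 3) via Δ²R.

3 SE-corners of the 11-cell Rothe diagram give Ess(w):

[(1, 5, 0), (2, 4, 0), (4, 3, 1)]


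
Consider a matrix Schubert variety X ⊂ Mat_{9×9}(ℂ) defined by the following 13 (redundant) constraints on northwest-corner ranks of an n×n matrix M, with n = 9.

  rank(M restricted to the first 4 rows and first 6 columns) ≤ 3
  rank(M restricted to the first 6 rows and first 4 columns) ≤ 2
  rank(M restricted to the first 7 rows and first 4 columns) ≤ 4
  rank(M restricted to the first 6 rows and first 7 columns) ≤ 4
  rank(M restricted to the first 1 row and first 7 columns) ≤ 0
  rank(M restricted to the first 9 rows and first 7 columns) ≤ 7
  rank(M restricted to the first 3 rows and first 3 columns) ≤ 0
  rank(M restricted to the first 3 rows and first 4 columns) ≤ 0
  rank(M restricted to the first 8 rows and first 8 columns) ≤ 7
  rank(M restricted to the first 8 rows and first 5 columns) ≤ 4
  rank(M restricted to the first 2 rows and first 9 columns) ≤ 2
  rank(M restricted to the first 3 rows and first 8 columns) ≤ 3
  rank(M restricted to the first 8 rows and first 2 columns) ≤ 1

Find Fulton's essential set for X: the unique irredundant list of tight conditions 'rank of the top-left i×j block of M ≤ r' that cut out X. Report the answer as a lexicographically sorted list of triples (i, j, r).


Computing R[i][j] = min implied NW-rank bound (n=9, 13 conditions):

  row 1: 0 0 0 0 0 0 0 1 1
  row 2: 0 0 0 0 1 1 1 2 2
  row 3: 0 0 0 0 1 2 2 3 3
  row 4: 1 1 1 1 2 3 3 4 4
  row 5: 1 1 2 2 3 4 4 5 5
  row 6: 1 1 2 2 3 4 4 5 6
  row 7: 1 1 2 3 4 5 5 6 7
  row 8: 1 1 2 3 4 5 6 7 8
  row 9: 1 2 3 4 5 6 7 8 9

hence w(1..9) = (8, 5, 6, 1, 3, 9, 4, 7, 2).

|D(w)|=21, |Ess(w)|=5:

[(1, 7, 0), (3, 4, 0), (6, 4, 2), (6, 7, 4), (8, 2, 1)]


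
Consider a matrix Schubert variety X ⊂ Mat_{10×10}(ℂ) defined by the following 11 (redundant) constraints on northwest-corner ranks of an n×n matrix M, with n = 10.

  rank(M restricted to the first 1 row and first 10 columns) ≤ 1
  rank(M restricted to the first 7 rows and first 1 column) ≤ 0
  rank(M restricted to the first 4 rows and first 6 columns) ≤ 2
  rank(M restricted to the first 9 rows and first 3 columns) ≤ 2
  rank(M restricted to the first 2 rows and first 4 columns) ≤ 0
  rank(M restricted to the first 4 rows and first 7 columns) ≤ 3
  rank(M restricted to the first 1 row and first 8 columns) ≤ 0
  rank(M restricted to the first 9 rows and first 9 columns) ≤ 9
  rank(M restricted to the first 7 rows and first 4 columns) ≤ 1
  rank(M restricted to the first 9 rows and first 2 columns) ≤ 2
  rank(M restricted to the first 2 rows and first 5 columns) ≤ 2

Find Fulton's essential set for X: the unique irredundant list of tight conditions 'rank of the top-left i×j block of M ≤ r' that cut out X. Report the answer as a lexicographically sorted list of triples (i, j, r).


Recovering R(i,j) via the rank-extension bound from the 11 conditions:

  R[1]: 0 | 0 | 0 | 0 | 0 | 0 | 0 | 0 | 1 | 1
  R[2]: 0 | 0 | 0 | 0 | 1 | 1 | 1 | 1 | 2 | 2
  R[3]: 0 | 1 | 1 | 1 | 2 | 2 | 2 | 2 | 3 | 3
  R[4]: 0 | 1 | 1 | 1 | 2 | 2 | 3 | 3 | 4 | 4
  R[5]: 0 | 1 | 1 | 1 | 2 | 3 | 4 | 4 | 5 | 5
  R[6]: 0 | 1 | 1 | 1 | 2 | 3 | 4 | 5 | 6 | 6
  R[7]: 0 | 1 | 1 | 1 | 2 | 3 | 4 | 5 | 6 | 7
  R[8]: 1 | 2 | 2 | 2 | 3 | 4 | 5 | 6 | 7 | 8
  R[9]: 1 | 2 | 2 | 3 | 4 | 5 | 6 | 7 | 8 | 9
  R[10]: 1 | 2 | 3 | 4 | 5 | 6 | 7 | 8 | 9 | 10

reading off 1-entries of Δ²R: w = (9, 5, 2, 7, 6, 8, 10, 1, 4, 3).

6 SE-corners of the 27-cell Rothe diagram give Ess(w):

[(1, 8, 0), (2, 4, 0), (4, 6, 2), (7, 1, 0), (7, 4, 1), (9, 3, 2)]


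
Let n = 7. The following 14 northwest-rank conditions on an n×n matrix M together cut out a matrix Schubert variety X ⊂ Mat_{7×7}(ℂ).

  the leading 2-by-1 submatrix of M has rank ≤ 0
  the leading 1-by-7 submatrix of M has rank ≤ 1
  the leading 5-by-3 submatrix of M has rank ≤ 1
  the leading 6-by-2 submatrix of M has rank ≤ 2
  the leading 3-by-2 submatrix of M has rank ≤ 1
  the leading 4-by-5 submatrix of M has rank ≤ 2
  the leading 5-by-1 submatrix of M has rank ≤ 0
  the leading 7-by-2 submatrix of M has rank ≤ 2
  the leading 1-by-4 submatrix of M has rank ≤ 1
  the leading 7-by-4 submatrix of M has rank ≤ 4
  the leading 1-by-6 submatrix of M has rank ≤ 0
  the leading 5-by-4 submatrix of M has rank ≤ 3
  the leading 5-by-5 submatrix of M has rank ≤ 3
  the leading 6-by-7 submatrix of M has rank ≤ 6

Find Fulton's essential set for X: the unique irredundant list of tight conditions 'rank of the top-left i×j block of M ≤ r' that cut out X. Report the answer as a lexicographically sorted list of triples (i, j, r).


Reconstructing r_w from the 14 given conditions:

  row 1: 0, 0, 0, 0, 0, 0, 1
  row 2: 0, 1, 1, 1, 1, 1, 2
  row 3: 0, 1, 1, 2, 2, 2, 3
  row 4: 0, 1, 1, 2, 2, 3, 4
  row 5: 0, 1, 1, 2, 3, 4, 5
  row 6: 1, 2, 2, 3, 4, 5, 6
  row 7: 1, 2, 3, 4, 5, 6, 7

the unique w with this rank table is (7, 2, 4, 6, 5, 1, 3).

|D(w)|=14, |Ess(w)|=4:

[(1, 6, 0), (4, 5, 2), (5, 1, 0), (5, 3, 1)]


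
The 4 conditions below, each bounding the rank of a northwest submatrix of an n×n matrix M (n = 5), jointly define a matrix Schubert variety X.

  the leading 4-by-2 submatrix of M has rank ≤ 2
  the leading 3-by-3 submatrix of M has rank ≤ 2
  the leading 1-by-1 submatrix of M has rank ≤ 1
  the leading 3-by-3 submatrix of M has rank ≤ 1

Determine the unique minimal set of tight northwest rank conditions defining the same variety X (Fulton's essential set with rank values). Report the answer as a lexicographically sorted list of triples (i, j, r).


Reconstructing r_w from the 4 given conditions:

  1  1  1  1  1
  1  1  1  2  2
  1  1  1  2  3
  1  2  2  3  4
  1  2  3  4  5

the unique w with this rank table is (1, 4, 5, 2, 3).

Rothe diagram D(w) (4 cells), 1 SE-corner (essential condition):

[(3, 3, 1)]


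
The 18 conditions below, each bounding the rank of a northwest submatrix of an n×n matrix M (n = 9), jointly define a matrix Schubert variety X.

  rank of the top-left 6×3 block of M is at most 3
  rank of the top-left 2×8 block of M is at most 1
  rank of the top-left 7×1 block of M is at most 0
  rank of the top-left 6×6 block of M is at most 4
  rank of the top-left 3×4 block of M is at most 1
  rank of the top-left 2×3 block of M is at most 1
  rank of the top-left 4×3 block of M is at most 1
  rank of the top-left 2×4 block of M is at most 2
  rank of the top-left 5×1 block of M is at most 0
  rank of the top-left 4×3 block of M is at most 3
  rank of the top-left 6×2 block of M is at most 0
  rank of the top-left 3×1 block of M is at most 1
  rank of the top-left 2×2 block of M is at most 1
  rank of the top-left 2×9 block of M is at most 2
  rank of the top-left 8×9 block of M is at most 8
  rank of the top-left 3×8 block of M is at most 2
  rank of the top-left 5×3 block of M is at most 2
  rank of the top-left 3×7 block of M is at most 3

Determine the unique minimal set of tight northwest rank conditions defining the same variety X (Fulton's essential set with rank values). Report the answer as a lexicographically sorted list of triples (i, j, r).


Computing R[i][j] = min implied NW-rank bound (n=9, 18 conditions):

  R[1]: 0, 0, 1, 1, 1, 1, 1, 1, 1
  R[2]: 0, 0, 1, 1, 1, 1, 1, 1, 2
  R[3]: 0, 0, 1, 1, 2, 2, 2, 2, 3
  R[4]: 0, 0, 1, 2, 3, 3, 3, 3, 4
  R[5]: 0, 0, 1, 2, 3, 4, 4, 4, 5
  R[6]: 0, 0, 1, 2, 3, 4, 5, 5, 6
  R[7]: 0, 1, 2, 3, 4, 5, 6, 6, 7
  R[8]: 1, 2, 3, 4, 5, 6, 7, 7, 8
  R[9]: 1, 2, 3, 4, 5, 6, 7, 8, 9

the unique w with this rank table is (3, 9, 5, 4, 6, 7, 2, 1, 8).

ℓ(w)=19; the 4 essential cells (i,j,r):

[(2, 8, 1), (3, 4, 1), (6, 2, 0), (7, 1, 0)]


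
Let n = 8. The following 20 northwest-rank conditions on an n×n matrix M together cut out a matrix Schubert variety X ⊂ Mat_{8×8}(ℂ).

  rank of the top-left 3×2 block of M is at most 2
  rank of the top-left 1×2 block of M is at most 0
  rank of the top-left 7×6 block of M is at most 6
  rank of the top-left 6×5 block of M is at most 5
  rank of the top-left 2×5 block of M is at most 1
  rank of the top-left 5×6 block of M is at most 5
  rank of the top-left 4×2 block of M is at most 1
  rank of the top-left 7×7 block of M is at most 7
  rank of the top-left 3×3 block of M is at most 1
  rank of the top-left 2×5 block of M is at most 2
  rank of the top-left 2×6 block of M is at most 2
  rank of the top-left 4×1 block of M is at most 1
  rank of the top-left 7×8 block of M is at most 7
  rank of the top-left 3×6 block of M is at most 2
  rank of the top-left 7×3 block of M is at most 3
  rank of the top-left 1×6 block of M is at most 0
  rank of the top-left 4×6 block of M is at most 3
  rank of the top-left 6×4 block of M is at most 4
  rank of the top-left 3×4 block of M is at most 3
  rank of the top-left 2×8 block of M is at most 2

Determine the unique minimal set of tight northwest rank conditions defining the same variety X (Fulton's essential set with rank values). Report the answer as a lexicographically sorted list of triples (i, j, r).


Recovering R(i,j) via the rank-extension bound from the 20 conditions:

  R[1]: 0  0  0  0  0  0  1  1
  R[2]: 1  1  1  1  1  1  2  2
  R[3]: 1  1  1  2  2  2  3  3
  R[4]: 1  1  2  3  3  3  4  4
  R[5]: 1  2  3  4  4  4  5  5
  R[6]: 1  2  3  4  5  5  6  6
  R[7]: 1  2  3  4  5  6  7  7
  R[8]: 1  2  3  4  5  6  7  8

reading off 1-entries of Δ²R: w = (7, 1, 4, 3, 2, 5, 6, 8).

ℓ(w)=9; the 3 essential cells (i,j,r):

[(1, 6, 0), (3, 3, 1), (4, 2, 1)]


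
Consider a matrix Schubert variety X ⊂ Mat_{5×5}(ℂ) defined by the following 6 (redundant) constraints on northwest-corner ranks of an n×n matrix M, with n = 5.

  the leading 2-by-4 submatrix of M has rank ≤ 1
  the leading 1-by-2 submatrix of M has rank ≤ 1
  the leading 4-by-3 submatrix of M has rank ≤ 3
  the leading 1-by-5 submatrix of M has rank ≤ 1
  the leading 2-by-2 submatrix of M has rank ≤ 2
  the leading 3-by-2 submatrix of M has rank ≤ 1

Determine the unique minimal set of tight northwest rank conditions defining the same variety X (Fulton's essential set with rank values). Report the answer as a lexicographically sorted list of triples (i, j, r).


Recovering R(i,j) via the rank-extension bound from the 6 conditions:

  i=1: 1, 1, 1, 1, 1
  i=2: 1, 1, 1, 1, 2
  i=3: 1, 1, 2, 2, 3
  i=4: 1, 2, 3, 3, 4
  i=5: 1, 2, 3, 4, 5

hence w(1..5) = (1, 5, 3, 2, 4).

Fulton essential set (2 of the 4 Rothe cells):

[(2, 4, 1), (3, 2, 1)]


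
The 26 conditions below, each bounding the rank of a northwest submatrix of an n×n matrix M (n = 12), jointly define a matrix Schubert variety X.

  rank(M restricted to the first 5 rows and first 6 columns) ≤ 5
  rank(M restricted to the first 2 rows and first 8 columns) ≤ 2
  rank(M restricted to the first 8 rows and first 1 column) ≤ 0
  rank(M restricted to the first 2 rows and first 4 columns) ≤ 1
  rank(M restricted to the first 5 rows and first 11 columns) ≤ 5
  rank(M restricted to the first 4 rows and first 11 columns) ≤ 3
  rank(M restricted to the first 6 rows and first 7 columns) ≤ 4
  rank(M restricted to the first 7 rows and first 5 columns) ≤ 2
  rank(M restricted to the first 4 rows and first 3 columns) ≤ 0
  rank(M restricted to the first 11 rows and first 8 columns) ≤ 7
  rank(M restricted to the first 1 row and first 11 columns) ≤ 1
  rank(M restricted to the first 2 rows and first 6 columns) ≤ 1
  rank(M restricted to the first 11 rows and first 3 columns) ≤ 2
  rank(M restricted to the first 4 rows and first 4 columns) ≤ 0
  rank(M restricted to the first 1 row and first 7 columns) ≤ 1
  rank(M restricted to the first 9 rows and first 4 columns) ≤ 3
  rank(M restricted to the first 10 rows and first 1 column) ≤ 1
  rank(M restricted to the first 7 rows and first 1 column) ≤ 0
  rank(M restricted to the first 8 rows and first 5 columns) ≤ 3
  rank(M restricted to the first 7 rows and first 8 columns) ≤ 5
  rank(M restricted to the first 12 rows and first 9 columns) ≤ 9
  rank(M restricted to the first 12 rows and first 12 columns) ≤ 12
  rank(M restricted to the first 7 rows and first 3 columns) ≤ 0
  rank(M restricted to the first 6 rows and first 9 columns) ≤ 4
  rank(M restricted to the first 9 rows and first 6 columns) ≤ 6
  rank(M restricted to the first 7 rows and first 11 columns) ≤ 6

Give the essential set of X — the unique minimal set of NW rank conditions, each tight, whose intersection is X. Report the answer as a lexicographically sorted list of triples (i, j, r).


Recovering R(i,j) via the rank-extension bound from the 26 conditions:

  0  0  0  0  1  1  1  1  1  1  1  1
  0  0  0  0  1  1  2  2  2  2  2  2
  0  0  0  0  1  2  3  3  3  3  3  3
  0  0  0  0  1  2  3  3  3  3  3  4
  0  0  0  1  2  3  4  4  4  4  4  5
  0  0  0  1  2  3  4  4  4  5  5  6
  0  0  0  1  2  3  4  5  5  6  6  7
  0  1  1  2  3  4  5  6  6  7  7  8
  1  2  2  3  4  5  6  7  7  8  8  9
  1  2  2  3  4  5  6  7  8  9  9  10
  1  2  2  3  4  5  6  7  8  9  10  11
  1  2  3  4  5  6  7  8  9  10  11  12

reading off 1-entries of Δ²R: w = (5, 7, 6, 12, 4, 10, 8, 2, 1, 9, 11, 3).

7 SE-corners of the 35-cell Rothe diagram give Ess(w):

[(2, 6, 1), (4, 4, 0), (4, 11, 3), (6, 9, 4), (7, 3, 0), (8, 1, 0), (11, 3, 2)]


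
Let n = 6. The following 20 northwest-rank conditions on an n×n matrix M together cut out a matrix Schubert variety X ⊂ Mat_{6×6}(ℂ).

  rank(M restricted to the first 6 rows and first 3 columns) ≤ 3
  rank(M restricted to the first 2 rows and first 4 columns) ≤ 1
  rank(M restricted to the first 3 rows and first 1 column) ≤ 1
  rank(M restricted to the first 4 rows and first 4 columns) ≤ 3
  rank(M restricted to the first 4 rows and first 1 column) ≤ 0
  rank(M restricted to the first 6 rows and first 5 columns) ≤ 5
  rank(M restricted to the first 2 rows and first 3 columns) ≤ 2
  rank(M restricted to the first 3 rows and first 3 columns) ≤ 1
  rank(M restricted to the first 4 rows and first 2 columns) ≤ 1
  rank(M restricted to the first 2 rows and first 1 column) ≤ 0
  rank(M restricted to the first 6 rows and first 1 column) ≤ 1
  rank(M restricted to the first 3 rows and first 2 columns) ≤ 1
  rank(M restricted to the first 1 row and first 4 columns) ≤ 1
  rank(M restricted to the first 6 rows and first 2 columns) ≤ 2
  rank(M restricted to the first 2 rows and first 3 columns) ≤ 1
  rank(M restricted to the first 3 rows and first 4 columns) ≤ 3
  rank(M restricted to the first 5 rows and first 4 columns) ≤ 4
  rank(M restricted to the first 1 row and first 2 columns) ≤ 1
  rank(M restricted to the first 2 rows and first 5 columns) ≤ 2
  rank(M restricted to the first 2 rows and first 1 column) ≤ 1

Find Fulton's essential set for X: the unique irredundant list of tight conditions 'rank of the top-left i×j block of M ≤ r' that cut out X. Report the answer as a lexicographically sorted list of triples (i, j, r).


The tightest implied rank at each (i,j), from the 20 conditions:

  row 1: 0 1 1 1 1 1
  row 2: 0 1 1 1 2 2
  row 3: 0 1 1 2 3 3
  row 4: 0 1 2 3 4 4
  row 5: 1 2 3 4 5 5
  row 6: 1 2 3 4 5 6

the unique w with this rank table is (2, 5, 4, 3, 1, 6).

|D(w)|=7, |Ess(w)|=3:

[(2, 4, 1), (3, 3, 1), (4, 1, 0)]


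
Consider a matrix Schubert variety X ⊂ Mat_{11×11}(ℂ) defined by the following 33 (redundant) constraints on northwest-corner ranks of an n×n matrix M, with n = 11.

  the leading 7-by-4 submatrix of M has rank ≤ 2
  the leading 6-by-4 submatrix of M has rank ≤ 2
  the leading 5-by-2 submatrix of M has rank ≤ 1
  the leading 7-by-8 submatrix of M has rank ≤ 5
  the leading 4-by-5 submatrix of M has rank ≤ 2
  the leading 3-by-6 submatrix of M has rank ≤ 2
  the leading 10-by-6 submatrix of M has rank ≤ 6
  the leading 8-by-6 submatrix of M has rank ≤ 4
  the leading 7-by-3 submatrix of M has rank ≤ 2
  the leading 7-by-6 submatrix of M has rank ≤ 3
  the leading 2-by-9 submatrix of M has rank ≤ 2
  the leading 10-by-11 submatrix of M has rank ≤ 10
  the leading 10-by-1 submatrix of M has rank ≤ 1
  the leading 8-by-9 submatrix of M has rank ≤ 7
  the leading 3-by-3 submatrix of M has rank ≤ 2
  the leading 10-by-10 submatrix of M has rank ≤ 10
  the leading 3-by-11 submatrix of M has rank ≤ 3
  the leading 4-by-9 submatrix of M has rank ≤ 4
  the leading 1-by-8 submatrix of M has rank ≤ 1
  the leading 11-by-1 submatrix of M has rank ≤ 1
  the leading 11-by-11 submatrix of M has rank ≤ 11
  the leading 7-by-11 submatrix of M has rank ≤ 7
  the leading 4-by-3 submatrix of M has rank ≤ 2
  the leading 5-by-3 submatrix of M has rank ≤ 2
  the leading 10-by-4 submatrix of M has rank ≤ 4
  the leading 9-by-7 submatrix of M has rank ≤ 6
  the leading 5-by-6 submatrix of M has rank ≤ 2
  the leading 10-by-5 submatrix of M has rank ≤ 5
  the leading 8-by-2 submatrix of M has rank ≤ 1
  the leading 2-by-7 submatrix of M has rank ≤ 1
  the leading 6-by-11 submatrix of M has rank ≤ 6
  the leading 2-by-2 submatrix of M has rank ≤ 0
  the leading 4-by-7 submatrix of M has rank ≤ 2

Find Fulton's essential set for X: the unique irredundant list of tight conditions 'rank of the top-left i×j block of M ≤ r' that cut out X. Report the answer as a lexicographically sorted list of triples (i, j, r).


Propagating the 33 rank bounds to every northwest block:

  R[1]: 0, 0, 1, 1, 1, 1, 1, 1, 1, 1, 1
  R[2]: 0, 0, 1, 1, 1, 1, 1, 2, 2, 2, 2
  R[3]: 1, 1, 2, 2, 2, 2, 2, 3, 3, 3, 3
  R[4]: 1, 1, 2, 2, 2, 2, 2, 3, 4, 4, 4
  R[5]: 1, 1, 2, 2, 2, 2, 3, 4, 5, 5, 5
  R[6]: 1, 1, 2, 2, 3, 3, 4, 5, 6, 6, 6
  R[7]: 1, 1, 2, 2, 3, 3, 4, 5, 6, 7, 7
  R[8]: 1, 1, 2, 3, 4, 4, 5, 6, 7, 8, 8
  R[9]: 1, 2, 3, 4, 5, 5, 6, 7, 8, 9, 9
  R[10]: 1, 2, 3, 4, 5, 6, 7, 8, 9, 10, 10
  R[11]: 1, 2, 3, 4, 5, 6, 7, 8, 9, 10, 11

second differences of R give the permutation w = (3, 8, 1, 9, 7, 5, 10, 4, 2, 6, 11).

7 SE-corners of the 23-cell Rothe diagram give Ess(w):

[(2, 2, 0), (2, 7, 1), (4, 7, 2), (5, 6, 2), (7, 4, 2), (7, 6, 3), (8, 2, 1)]


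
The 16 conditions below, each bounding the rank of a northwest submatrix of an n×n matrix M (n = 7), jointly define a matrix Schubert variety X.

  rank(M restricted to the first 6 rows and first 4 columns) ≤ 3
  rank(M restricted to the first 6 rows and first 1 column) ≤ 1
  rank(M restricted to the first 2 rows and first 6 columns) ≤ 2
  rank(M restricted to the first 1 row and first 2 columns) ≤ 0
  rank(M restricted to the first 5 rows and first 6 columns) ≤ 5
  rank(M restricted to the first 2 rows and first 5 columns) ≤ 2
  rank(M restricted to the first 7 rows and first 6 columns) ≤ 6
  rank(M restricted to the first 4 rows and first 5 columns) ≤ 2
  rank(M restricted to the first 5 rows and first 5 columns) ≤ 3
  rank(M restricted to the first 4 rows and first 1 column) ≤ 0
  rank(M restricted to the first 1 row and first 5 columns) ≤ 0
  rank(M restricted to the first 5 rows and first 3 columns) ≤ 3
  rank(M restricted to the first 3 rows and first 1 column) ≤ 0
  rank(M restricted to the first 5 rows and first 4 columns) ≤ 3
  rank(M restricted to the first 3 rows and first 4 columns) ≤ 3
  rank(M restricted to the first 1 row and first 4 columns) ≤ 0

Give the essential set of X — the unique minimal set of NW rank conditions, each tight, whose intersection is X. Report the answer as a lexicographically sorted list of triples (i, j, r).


Computing R[i][j] = min implied NW-rank bound (n=7, 16 conditions):

  i=1: 0, 0, 0, 0, 0, 1, 1
  i=2: 0, 1, 1, 1, 1, 2, 2
  i=3: 0, 1, 2, 2, 2, 3, 3
  i=4: 0, 1, 2, 2, 2, 3, 4
  i=5: 1, 2, 3, 3, 3, 4, 5
  i=6: 1, 2, 3, 3, 4, 5, 6
  i=7: 1, 2, 3, 4, 5, 6, 7

giving w = (6, 2, 3, 7, 1, 5, 4) via Δ²R.

Fulton essential set (4 of the 11 Rothe cells):

[(1, 5, 0), (4, 1, 0), (4, 5, 2), (6, 4, 3)]


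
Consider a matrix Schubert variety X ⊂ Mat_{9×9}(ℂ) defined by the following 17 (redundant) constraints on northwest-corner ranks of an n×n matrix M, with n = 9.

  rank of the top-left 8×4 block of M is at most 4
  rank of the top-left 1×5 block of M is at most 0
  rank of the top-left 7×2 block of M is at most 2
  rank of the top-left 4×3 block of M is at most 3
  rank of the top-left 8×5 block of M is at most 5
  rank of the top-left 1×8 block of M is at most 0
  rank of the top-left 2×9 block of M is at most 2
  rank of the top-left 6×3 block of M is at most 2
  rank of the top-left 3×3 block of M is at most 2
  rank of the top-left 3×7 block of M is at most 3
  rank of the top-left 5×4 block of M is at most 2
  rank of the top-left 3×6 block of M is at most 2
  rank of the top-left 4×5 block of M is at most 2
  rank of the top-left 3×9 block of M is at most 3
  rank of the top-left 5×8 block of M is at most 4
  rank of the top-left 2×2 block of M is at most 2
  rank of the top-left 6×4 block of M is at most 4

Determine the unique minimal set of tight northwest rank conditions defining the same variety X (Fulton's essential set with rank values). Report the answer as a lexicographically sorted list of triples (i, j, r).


Computing R[i][j] = min implied NW-rank bound (n=9, 17 conditions):

  i=1: 0 0 0 0 0 0 0 0 1
  i=2: 1 1 1 1 1 1 1 1 2
  i=3: 1 2 2 2 2 2 2 2 3
  i=4: 1 2 2 2 2 3 3 3 4
  i=5: 1 2 2 2 3 4 4 4 5
  i=6: 1 2 2 3 4 5 5 5 6
  i=7: 1 2 3 4 5 6 6 6 7
  i=8: 1 2 3 4 5 6 7 7 8
  i=9: 1 2 3 4 5 6 7 8 9

the unique w with this rank table is (9, 1, 2, 6, 5, 4, 3, 7, 8).

ℓ(w)=14; the 4 essential cells (i,j,r):

[(1, 8, 0), (4, 5, 2), (5, 4, 2), (6, 3, 2)]


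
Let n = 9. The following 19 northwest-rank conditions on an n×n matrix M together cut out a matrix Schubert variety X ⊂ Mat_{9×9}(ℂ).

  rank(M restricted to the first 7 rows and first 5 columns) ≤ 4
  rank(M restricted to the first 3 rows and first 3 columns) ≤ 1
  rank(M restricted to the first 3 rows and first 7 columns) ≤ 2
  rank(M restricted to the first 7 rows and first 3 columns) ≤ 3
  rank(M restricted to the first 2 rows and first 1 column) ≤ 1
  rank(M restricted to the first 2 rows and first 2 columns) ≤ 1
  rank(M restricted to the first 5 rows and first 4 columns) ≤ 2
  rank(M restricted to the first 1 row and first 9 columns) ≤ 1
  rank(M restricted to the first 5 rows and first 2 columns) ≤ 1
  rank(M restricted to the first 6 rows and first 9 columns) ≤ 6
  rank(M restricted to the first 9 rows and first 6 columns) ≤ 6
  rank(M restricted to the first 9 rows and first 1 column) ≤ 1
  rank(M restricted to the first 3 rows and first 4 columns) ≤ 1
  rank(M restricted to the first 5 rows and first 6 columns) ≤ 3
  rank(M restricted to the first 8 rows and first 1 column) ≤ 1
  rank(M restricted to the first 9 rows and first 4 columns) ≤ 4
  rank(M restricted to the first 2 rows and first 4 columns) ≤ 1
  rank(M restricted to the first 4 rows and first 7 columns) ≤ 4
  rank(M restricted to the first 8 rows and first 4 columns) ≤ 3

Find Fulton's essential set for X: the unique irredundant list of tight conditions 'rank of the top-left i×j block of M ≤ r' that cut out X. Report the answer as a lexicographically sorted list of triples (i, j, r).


Rank table r_w(9×9) implied by the 19 constraints:

  row 1: 1  1  1  1  1  1  1  1  1
  row 2: 1  1  1  1  2  2  2  2  2
  row 3: 1  1  1  1  2  2  2  3  3
  row 4: 1  1  2  2  3  3  3  4  4
  row 5: 1  1  2  2  3  3  4  5  5
  row 6: 1  2  3  3  4  4  5  6  6
  row 7: 1  2  3  3  4  5  6  7  7
  row 8: 1  2  3  3  4  5  6  7  8
  row 9: 1  2  3  4  5  6  7  8  9

second differences of R give the permutation w = (1, 5, 8, 3, 7, 2, 6, 9, 4).

6 SE-corners of the 14-cell Rothe diagram give Ess(w):

[(3, 4, 1), (3, 7, 2), (5, 2, 1), (5, 4, 2), (5, 6, 3), (8, 4, 3)]


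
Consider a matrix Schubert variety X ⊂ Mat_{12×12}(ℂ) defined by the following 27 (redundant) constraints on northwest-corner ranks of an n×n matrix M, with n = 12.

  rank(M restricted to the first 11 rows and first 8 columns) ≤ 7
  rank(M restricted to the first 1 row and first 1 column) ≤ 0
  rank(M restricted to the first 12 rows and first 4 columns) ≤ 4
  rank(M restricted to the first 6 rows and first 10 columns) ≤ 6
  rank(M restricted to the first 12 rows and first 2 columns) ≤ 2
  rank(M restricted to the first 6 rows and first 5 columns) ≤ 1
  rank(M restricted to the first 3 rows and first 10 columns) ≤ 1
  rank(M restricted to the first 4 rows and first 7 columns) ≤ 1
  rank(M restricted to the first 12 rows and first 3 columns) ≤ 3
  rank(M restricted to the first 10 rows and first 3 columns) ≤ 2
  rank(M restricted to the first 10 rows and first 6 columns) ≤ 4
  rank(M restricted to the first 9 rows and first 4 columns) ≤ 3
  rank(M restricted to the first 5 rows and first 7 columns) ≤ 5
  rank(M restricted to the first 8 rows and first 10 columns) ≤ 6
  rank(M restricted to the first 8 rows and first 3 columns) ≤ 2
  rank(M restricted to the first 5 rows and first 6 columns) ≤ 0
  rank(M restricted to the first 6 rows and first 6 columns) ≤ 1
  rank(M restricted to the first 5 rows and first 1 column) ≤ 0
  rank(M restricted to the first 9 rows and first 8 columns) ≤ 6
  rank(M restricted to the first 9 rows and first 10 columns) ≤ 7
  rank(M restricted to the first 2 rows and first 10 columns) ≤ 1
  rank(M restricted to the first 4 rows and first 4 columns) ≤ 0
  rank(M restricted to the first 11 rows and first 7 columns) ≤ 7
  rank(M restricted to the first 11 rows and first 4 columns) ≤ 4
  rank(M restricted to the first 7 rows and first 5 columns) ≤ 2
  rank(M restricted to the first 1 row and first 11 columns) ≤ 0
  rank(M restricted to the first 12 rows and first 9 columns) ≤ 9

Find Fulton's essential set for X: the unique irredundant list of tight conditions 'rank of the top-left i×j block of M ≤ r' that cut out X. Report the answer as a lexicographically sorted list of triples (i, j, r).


Reconstructing r_w from the 27 given conditions:

  R[1]: 0 0 0 0 0 0 0 0 0 0 0 1
  R[2]: 0 0 0 0 0 0 1 1 1 1 1 2
  R[3]: 0 0 0 0 0 0 1 1 1 1 2 3
  R[4]: 0 0 0 0 0 0 1 2 2 2 3 4
  R[5]: 0 0 0 0 0 0 1 2 3 3 4 5
  R[6]: 1 1 1 1 1 1 2 3 4 4 5 6
  R[7]: 1 2 2 2 2 2 3 4 5 5 6 7
  R[8]: 1 2 2 3 3 3 4 5 6 6 7 8
  R[9]: 1 2 2 3 4 4 5 6 7 7 8 9
  R[10]: 1 2 2 3 4 4 5 6 7 8 9 10
  R[11]: 1 2 3 4 5 5 6 7 8 9 10 11
  R[12]: 1 2 3 4 5 6 7 8 9 10 11 12

reading off 1-entries of Δ²R: w = (12, 7, 11, 8, 9, 1, 2, 4, 5, 10, 3, 6).

D(w) has 42 cells with 5 SE-corners; essential set:

[(1, 11, 0), (3, 10, 1), (5, 6, 0), (10, 3, 2), (10, 6, 4)]


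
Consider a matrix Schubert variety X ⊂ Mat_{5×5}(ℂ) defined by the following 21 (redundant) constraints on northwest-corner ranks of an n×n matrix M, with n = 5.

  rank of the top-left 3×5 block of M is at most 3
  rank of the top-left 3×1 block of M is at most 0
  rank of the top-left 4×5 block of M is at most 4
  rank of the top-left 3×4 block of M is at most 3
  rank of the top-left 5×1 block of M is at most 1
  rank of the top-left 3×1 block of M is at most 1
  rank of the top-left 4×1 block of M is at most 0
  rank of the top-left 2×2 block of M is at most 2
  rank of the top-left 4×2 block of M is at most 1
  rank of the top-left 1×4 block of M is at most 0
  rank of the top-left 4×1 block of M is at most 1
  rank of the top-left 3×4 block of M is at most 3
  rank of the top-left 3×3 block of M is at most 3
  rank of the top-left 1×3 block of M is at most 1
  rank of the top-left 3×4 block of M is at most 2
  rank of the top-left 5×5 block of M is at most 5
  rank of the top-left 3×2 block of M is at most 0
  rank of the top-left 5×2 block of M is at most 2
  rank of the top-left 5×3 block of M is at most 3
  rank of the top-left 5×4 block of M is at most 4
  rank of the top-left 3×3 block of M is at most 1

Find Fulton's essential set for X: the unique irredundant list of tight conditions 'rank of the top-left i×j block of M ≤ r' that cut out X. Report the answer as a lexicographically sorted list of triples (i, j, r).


Propagating the 21 rank bounds to every northwest block:

  i=1: 0, 0, 0, 0, 1
  i=2: 0, 0, 1, 1, 2
  i=3: 0, 0, 1, 2, 3
  i=4: 0, 1, 2, 3, 4
  i=5: 1, 2, 3, 4, 5

so w = (5, 3, 4, 2, 1).

D(w) has 9 cells with 3 SE-corners; essential set:

[(1, 4, 0), (3, 2, 0), (4, 1, 0)]


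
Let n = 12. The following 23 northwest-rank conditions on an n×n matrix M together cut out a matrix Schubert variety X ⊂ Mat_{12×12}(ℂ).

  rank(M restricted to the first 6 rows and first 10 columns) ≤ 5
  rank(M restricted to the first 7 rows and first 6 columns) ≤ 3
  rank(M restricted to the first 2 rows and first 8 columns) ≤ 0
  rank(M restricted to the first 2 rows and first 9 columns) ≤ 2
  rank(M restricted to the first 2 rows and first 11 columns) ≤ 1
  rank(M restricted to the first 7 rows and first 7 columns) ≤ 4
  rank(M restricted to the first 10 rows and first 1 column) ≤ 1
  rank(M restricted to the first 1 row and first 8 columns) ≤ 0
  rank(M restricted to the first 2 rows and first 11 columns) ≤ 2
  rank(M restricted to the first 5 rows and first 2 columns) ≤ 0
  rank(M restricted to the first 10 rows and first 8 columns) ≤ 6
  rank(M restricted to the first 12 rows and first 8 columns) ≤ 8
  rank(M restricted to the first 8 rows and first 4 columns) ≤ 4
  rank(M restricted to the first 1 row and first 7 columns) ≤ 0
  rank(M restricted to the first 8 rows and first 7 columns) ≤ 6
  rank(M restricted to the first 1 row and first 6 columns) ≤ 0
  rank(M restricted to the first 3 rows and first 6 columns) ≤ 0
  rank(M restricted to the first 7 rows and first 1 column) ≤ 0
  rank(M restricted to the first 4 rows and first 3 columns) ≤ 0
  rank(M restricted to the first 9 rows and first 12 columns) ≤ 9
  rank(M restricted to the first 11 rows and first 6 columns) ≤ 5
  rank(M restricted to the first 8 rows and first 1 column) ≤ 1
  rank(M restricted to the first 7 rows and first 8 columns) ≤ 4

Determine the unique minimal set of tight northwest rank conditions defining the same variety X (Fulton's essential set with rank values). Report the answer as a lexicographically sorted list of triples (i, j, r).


Propagating the 23 rank bounds to every northwest block:

  row 1: 0 0 0 0 0 0 0 0 1 1 1 1
  row 2: 0 0 0 0 0 0 0 0 1 1 1 2
  row 3: 0 0 0 0 0 0 1 1 2 2 2 3
  row 4: 0 0 0 1 1 1 2 2 3 3 3 4
  row 5: 0 0 1 2 2 2 3 3 4 4 4 5
  row 6: 0 1 2 3 3 3 4 4 5 5 5 6
  row 7: 0 1 2 3 3 3 4 4 5 6 6 7
  row 8: 1 2 3 4 4 4 5 5 6 7 7 8
  row 9: 1 2 3 4 5 5 6 6 7 8 8 9
  row 10: 1 2 3 4 5 5 6 6 7 8 9 10
  row 11: 1 2 3 4 5 5 6 7 8 9 10 11
  row 12: 1 2 3 4 5 6 7 8 9 10 11 12

reading off 1-entries of Δ²R: w = (9, 12, 7, 4, 3, 2, 10, 1, 5, 11, 8, 6).

Fulton essential set (10 of the 37 Rothe cells):

[(2, 8, 0), (2, 11, 1), (3, 6, 0), (4, 3, 0), (5, 2, 0), (7, 1, 0), (7, 6, 3), (7, 8, 4), (10, 8, 6), (11, 6, 5)]


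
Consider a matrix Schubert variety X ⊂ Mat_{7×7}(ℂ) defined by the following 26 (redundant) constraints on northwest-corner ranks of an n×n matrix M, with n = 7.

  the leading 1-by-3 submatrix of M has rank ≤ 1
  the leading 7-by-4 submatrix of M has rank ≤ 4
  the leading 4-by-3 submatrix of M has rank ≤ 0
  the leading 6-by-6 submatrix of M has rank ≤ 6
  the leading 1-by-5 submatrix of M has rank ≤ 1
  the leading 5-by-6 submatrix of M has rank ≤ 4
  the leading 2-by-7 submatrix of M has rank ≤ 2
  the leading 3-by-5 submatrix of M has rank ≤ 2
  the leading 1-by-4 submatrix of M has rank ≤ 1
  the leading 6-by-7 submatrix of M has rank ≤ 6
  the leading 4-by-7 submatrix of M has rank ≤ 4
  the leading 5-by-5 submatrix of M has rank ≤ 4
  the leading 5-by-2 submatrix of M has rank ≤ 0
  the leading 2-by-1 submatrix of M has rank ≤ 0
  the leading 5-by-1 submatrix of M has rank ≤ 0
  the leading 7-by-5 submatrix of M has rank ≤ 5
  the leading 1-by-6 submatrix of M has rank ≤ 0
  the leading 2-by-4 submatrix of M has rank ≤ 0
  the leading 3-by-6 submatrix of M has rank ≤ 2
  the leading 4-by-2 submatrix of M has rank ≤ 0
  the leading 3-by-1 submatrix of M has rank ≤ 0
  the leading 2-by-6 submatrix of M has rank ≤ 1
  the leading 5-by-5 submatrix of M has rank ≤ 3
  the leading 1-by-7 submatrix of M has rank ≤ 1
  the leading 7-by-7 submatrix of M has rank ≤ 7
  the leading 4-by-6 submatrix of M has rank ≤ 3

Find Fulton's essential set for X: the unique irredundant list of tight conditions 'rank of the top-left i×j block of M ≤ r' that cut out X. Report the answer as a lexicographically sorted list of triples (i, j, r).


Propagating the 26 rank bounds to every northwest block:

  R[1]: 0 0 0 0 0 0 1
  R[2]: 0 0 0 0 1 1 2
  R[3]: 0 0 0 1 2 2 3
  R[4]: 0 0 0 1 2 3 4
  R[5]: 0 0 1 2 3 4 5
  R[6]: 1 1 2 3 4 5 6
  R[7]: 1 2 3 4 5 6 7

giving w = (7, 5, 4, 6, 3, 1, 2) via Δ²R.

D(w) has 18 cells with 4 SE-corners; essential set:

[(1, 6, 0), (2, 4, 0), (4, 3, 0), (5, 2, 0)]
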